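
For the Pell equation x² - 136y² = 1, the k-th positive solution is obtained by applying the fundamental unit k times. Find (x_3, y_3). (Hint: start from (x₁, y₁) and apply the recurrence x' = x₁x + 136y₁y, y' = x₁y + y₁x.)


Step 1: Find the fundamental solution (x₁, y₁) of x² - 136y² = 1.
  Expand √136 as a continued fraction. a₀ = ⌊√136⌋ = 11; iterate m_{k+1} = d_k·a_k − m_k, d_{k+1} = (136 − m_{k+1}²)/d_k, a_{k+1} = ⌊(a₀ + m_{k+1})/d_{k+1}⌋ (starting m₀ = 0, d₀ = 1), with convergents p_k = a_k·p_{k-1} + p_{k-2}, q_k = a_k·q_{k-1} + q_{k-2} (p₋₁ = 1, q₋₁ = 0):
  k = 0: a₀ = 11; p₀/q₀ = 11/1; p₀² − 136·q₀² = 121 − 136 = -15.
  k = 1: m = 11, d = 15, a = ⌊(11 + 11)/15⌋ = 1; p/q = (1·11 + 1)/(1·1 + 0) = 12/1; p² − 136·q² = 144 − 136 = 8.
  k = 2: m = 4, d = 8, a = ⌊(11 + 4)/8⌋ = 1; p/q = (1·12 + 11)/(1·1 + 1) = 23/2; p² − 136·q² = 529 − 544 = -15.
  k = 3: m = 4, d = 15, a = ⌊(11 + 4)/15⌋ = 1; p/q = (1·23 + 12)/(1·2 + 1) = 35/3; p² − 136·q² = 1225 − 1224 = 1.
  The first convergent with p² − 136·q² = 1 gives the fundamental solution (x₁, y₁) = (35, 3).
Step 2: Apply the recurrence (x_{n+1}, y_{n+1}) = (x₁x_n + 136y₁y_n, x₁y_n + y₁x_n) repeatedly.
  From (x_1, y_1) = (35, 3): x_2 = 35·35 + 136·3·3 = 2449; y_2 = 35·3 + 3·35 = 210.
  From (x_2, y_2) = (2449, 210): x_3 = 35·2449 + 136·3·210 = 171395; y_3 = 35·210 + 3·2449 = 14697.
Step 3: Verify x_3² - 136·y_3² = 29376246025 - 29376246024 = 1 (should be 1). ✓

(x_1, y_1) = (35, 3); (x_3, y_3) = (171395, 14697).


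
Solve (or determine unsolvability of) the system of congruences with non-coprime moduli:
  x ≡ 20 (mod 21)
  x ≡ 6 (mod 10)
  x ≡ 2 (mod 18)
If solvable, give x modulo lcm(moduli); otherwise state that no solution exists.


Moduli 21, 10, 18 are not pairwise coprime, so CRT works modulo lcm(m_i) when all pairwise compatibility conditions hold.
Pairwise compatibility: gcd(m_i, m_j) must divide a_i - a_j for every pair.
Merge one congruence at a time:
  Start: x ≡ 20 (mod 21).
  Combine with x ≡ 6 (mod 10): gcd(21, 10) = 1; 6 - 20 = -14, which IS divisible by 1, so compatible.
    Write x = 20 + 21·t and substitute into x ≡ 6 (mod 10): 21·t ≡ 6 − 20 = -14 (mod 10).
    Reduce coefficients mod 10: 1·t ≡ 6 (mod 10).
    So t ≡ 6 (mod 10).
    Then x = 20 + 21·6 = 146, valid modulo lcm(21, 10) = 210: x ≡ 146 (mod 210).
  Combine with x ≡ 2 (mod 18): gcd(210, 18) = 6; 2 - 146 = -144, which IS divisible by 6, so compatible.
    Write x = 146 + 210·t and substitute into x ≡ 2 (mod 18): 210·t ≡ 2 − 146 = -144 (mod 18).
    Divide the congruence (and modulus) by g = 6: 35·t ≡ -24 (mod 3).
    Reduce coefficients mod 3: 2·t ≡ 0 (mod 3).
    The inverse of 2 mod 3 is 2 (since 2·2 = 4 = 1·3 + 1), so t ≡ 2·0 = 0 ≡ 0 (mod 3).
    Then x = 146 + 210·0 = 146, valid modulo lcm(210, 18) = 630: x ≡ 146 (mod 630).
Verify: 146 mod 21 = 20, 146 mod 10 = 6, 146 mod 18 = 2.

x ≡ 146 (mod 630).


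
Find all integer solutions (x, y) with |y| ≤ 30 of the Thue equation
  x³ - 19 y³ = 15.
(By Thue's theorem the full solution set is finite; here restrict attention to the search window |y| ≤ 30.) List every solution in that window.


The equation is x³ - 19y³ = 15. For fixed y, x³ = 19·y³ + 15, so a solution requires the RHS to be a perfect cube.
Strategy: iterate y from -30 to 30, compute RHS = 19·y³ + 15, and check whether it is a (positive or negative) perfect cube.
Check small values of y:
  y = 0: RHS = 15 is not a perfect cube.
  y = 1: RHS = 34 is not a perfect cube.
  y = -1: RHS = -4 is not a perfect cube.
  y = 2: RHS = 167 is not a perfect cube.
  y = -2: RHS = -137 is not a perfect cube.
  y = 3: RHS = 528 is not a perfect cube.
  y = -3: RHS = -498 is not a perfect cube.
Continuing the search up to |y| = 30 finds no solutions either.
No (x, y) in the scanned range satisfies the equation.

No integer solutions with |y| ≤ 30.


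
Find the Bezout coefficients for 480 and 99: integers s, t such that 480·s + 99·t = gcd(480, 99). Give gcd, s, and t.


Euclidean algorithm on (480, 99) — divide until remainder is 0:
  480 = 4 · 99 + 84
  99 = 1 · 84 + 15
  84 = 5 · 15 + 9
  15 = 1 · 9 + 6
  9 = 1 · 6 + 3
  6 = 2 · 3 + 0
gcd(480, 99) = 3.
Track Bezout coefficients alongside the remainders: start with r₀ = 480 = a·1 + b·0 (s = 1, t = 0) and r₁ = 99 = a·0 + b·1 (s = 0, t = 1); each new remainder r_{k+1} = r_{k-1} − q_k·r_k inherits s_{k+1} = s_{k-1} − q_k·s_k, t_{k+1} = t_{k-1} − q_k·t_k, so r_k = a·s_k + b·t_k at every step:
  q = 4: r = 84, s = 1 − 4·0 = 1, t = 0 − 4·1 = -4  (check: 480·1 + 99·(-4) = 84)
  q = 1: r = 15, s = 0 − 1·1 = -1, t = 1 − 1·(-4) = 5  (check: 480·(-1) + 99·5 = 15)
  q = 5: r = 9, s = 1 − 5·(-1) = 6, t = -4 − 5·5 = -29  (check: 480·6 + 99·(-29) = 9)
  q = 1: r = 6, s = -1 − 1·6 = -7, t = 5 − 1·(-29) = 34  (check: 480·(-7) + 99·34 = 6)
  q = 1: r = 3, s = 6 − 1·(-7) = 13, t = -29 − 1·34 = -63  (check: 480·13 + 99·(-63) = 3)
The row with r = 3 (the gcd) gives the Bezout coefficients s = 13, t = -63.
Result: 480 · (13) + 99 · (-63) = 3.

gcd(480, 99) = 3; s = 13, t = -63 (check: 480·13 + 99·(-63) = 3).


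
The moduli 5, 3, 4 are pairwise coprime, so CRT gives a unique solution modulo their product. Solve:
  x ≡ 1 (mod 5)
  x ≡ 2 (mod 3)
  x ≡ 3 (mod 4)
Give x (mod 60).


Moduli 5, 3, 4 are pairwise coprime; by CRT there is a unique solution modulo M = 5 · 3 · 4 = 60.
Solve pairwise, accumulating the modulus:
  Start with x ≡ 1 (mod 5).
  Combine with x ≡ 2 (mod 3): since gcd(5, 3) = 1, we get a unique residue mod 15.
    Write x = 1 + 5·t and substitute into x ≡ 2 (mod 3): 5·t ≡ 2 − 1 = 1 (mod 3).
    Reduce coefficients mod 3: 2·t ≡ 1 (mod 3).
    The inverse of 2 mod 3 is 2 (since 2·2 = 4 = 1·3 + 1), so t ≡ 2·1 = 2 ≡ 2 (mod 3).
    Then x = 1 + 5·2 = 11, valid modulo lcm(5, 3) = 15: x ≡ 11 (mod 15).
  Combine with x ≡ 3 (mod 4): since gcd(15, 4) = 1, we get a unique residue mod 60.
    Write x = 11 + 15·t and substitute into x ≡ 3 (mod 4): 15·t ≡ 3 − 11 = -8 (mod 4).
    Reduce coefficients mod 4: 3·t ≡ 0 (mod 4).
    The inverse of 3 mod 4 is 3 (since 3·3 = 9 = 2·4 + 1), so t ≡ 3·0 = 0 ≡ 0 (mod 4).
    Then x = 11 + 15·0 = 11, valid modulo lcm(15, 4) = 60: x ≡ 11 (mod 60).
Verify: 11 mod 5 = 1 ✓, 11 mod 3 = 2 ✓, 11 mod 4 = 3 ✓.

x ≡ 11 (mod 60).


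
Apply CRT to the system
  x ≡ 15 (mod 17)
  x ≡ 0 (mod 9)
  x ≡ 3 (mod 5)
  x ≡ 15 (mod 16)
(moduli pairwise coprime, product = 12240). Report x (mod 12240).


Product of moduli M = 17 · 9 · 5 · 16 = 12240.
Merge one congruence at a time:
  Start: x ≡ 15 (mod 17).
  Combine with x ≡ 0 (mod 9); new modulus lcm = 153.
    Write x = 15 + 17·t and substitute into x ≡ 0 (mod 9): 17·t ≡ 0 − 15 = -15 (mod 9).
    Reduce coefficients mod 9: 8·t ≡ 3 (mod 9).
    The inverse of 8 mod 9 is 8 (since 8·8 = 64 = 7·9 + 1), so t ≡ 8·3 = 24 ≡ 6 (mod 9).
    Then x = 15 + 17·6 = 117, valid modulo lcm(17, 9) = 153: x ≡ 117 (mod 153).
  Combine with x ≡ 3 (mod 5); new modulus lcm = 765.
    Write x = 117 + 153·t and substitute into x ≡ 3 (mod 5): 153·t ≡ 3 − 117 = -114 (mod 5).
    Reduce coefficients mod 5: 3·t ≡ 1 (mod 5).
    The inverse of 3 mod 5 is 2 (since 3·2 = 6 = 1·5 + 1), so t ≡ 2·1 = 2 ≡ 2 (mod 5).
    Then x = 117 + 153·2 = 423, valid modulo lcm(153, 5) = 765: x ≡ 423 (mod 765).
  Combine with x ≡ 15 (mod 16); new modulus lcm = 12240.
    Write x = 423 + 765·t and substitute into x ≡ 15 (mod 16): 765·t ≡ 15 − 423 = -408 (mod 16).
    Reduce coefficients mod 16: 13·t ≡ 8 (mod 16).
    The inverse of 13 mod 16 is 5 (since 13·5 = 65 = 4·16 + 1), so t ≡ 5·8 = 40 ≡ 8 (mod 16).
    Then x = 423 + 765·8 = 6543, valid modulo lcm(765, 16) = 12240: x ≡ 6543 (mod 12240).
Verify against each original: 6543 mod 17 = 15, 6543 mod 9 = 0, 6543 mod 5 = 3, 6543 mod 16 = 15.

x ≡ 6543 (mod 12240).


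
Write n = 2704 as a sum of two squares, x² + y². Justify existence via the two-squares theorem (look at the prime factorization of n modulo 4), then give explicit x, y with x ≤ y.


Step 1: Factor n = 2704 = 2^4 · 13^2.
Step 2: Check the mod-4 condition on each prime factor: 2 = 2 (special); 13 ≡ 1 (mod 4), exponent 2.
All primes ≡ 3 (mod 4) appear to even exponent (or don't appear), so by the two-squares theorem n IS expressible as a sum of two squares.
Step 3: Build a representation. Group n = k² · m with k = 4 and m = 13 · 13 = 169 (a product of primes ≡ 1 (mod 4)); a representation of m scales to one of n via (k·x)² + (k·y)² = k²(x² + y²). Each prime p ≡ 1 (mod 4) is itself a sum of two squares; find a² by testing p − a² for a perfect square:
  13: 13 − 1² = 12, 13 − 2² = 9 = 3² ⇒ 13 = 2² + 3².
  Combine using the Brahmagupta–Fibonacci identity (a² + b²)(c² + d²) = (ac − bd)² + (ad + bc)² = (ac + bd)² + (ad − bc)²:
  13 · 13 = 169: from (2² + 3²)(2² + 3²), take (2·2 − 3·3, 2·3 + 3·2) = (4 − 9, 6 + 6) = (-5, 12); dropping signs (only squares matter) gives (5, 12); check 5² + 12² = 25 + 144 = 169 ✓.
  Scale by k = 4: (4·5, 4·12) = (20, 48).
Step 4: Order so x ≤ y and verify: 20² + 48² = 400 + 2304 = 2704 = n. ✓

n = 2704 = 20² + 48² (one valid representation with x ≤ y).


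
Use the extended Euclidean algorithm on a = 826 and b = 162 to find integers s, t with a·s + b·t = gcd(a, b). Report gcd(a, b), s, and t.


Euclidean algorithm on (826, 162) — divide until remainder is 0:
  826 = 5 · 162 + 16
  162 = 10 · 16 + 2
  16 = 8 · 2 + 0
gcd(826, 162) = 2.
Track Bezout coefficients alongside the remainders: start with r₀ = 826 = a·1 + b·0 (s = 1, t = 0) and r₁ = 162 = a·0 + b·1 (s = 0, t = 1); each new remainder r_{k+1} = r_{k-1} − q_k·r_k inherits s_{k+1} = s_{k-1} − q_k·s_k, t_{k+1} = t_{k-1} − q_k·t_k, so r_k = a·s_k + b·t_k at every step:
  q = 5: r = 16, s = 1 − 5·0 = 1, t = 0 − 5·1 = -5  (check: 826·1 + 162·(-5) = 16)
  q = 10: r = 2, s = 0 − 10·1 = -10, t = 1 − 10·(-5) = 51  (check: 826·(-10) + 162·51 = 2)
The row with r = 2 (the gcd) gives the Bezout coefficients s = -10, t = 51.
Result: 826 · (-10) + 162 · (51) = 2.

gcd(826, 162) = 2; s = -10, t = 51 (check: 826·(-10) + 162·51 = 2).


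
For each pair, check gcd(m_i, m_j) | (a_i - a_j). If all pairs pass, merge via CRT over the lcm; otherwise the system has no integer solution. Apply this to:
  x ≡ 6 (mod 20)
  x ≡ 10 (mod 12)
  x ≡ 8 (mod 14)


Moduli 20, 12, 14 are not pairwise coprime, so CRT works modulo lcm(m_i) when all pairwise compatibility conditions hold.
Pairwise compatibility: gcd(m_i, m_j) must divide a_i - a_j for every pair.
Merge one congruence at a time:
  Start: x ≡ 6 (mod 20).
  Combine with x ≡ 10 (mod 12): gcd(20, 12) = 4; 10 - 6 = 4, which IS divisible by 4, so compatible.
    Write x = 6 + 20·t and substitute into x ≡ 10 (mod 12): 20·t ≡ 10 − 6 = 4 (mod 12).
    Divide the congruence (and modulus) by g = 4: 5·t ≡ 1 (mod 3).
    Reduce coefficients mod 3: 2·t ≡ 1 (mod 3).
    The inverse of 2 mod 3 is 2 (since 2·2 = 4 = 1·3 + 1), so t ≡ 2·1 = 2 ≡ 2 (mod 3).
    Then x = 6 + 20·2 = 46, valid modulo lcm(20, 12) = 60: x ≡ 46 (mod 60).
  Combine with x ≡ 8 (mod 14): gcd(60, 14) = 2; 8 - 46 = -38, which IS divisible by 2, so compatible.
    Write x = 46 + 60·t and substitute into x ≡ 8 (mod 14): 60·t ≡ 8 − 46 = -38 (mod 14).
    Divide the congruence (and modulus) by g = 2: 30·t ≡ -19 (mod 7).
    Reduce coefficients mod 7: 2·t ≡ 2 (mod 7).
    The inverse of 2 mod 7 is 4 (since 2·4 = 8 = 1·7 + 1), so t ≡ 4·2 = 8 ≡ 1 (mod 7).
    Then x = 46 + 60·1 = 106, valid modulo lcm(60, 14) = 420: x ≡ 106 (mod 420).
Verify: 106 mod 20 = 6, 106 mod 12 = 10, 106 mod 14 = 8.

x ≡ 106 (mod 420).


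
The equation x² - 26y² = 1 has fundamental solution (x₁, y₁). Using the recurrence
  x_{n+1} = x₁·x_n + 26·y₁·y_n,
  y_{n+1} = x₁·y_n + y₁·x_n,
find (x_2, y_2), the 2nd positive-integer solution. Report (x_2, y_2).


Step 1: Find the fundamental solution (x₁, y₁) of x² - 26y² = 1.
  Expand √26 as a continued fraction. a₀ = ⌊√26⌋ = 5; iterate m_{k+1} = d_k·a_k − m_k, d_{k+1} = (26 − m_{k+1}²)/d_k, a_{k+1} = ⌊(a₀ + m_{k+1})/d_{k+1}⌋ (starting m₀ = 0, d₀ = 1), with convergents p_k = a_k·p_{k-1} + p_{k-2}, q_k = a_k·q_{k-1} + q_{k-2} (p₋₁ = 1, q₋₁ = 0):
  k = 0: a₀ = 5; p₀/q₀ = 5/1; p₀² − 26·q₀² = 25 − 26 = -1.
  k = 1: m = 5, d = 1, a = ⌊(5 + 5)/1⌋ = 10; p/q = (10·5 + 1)/(10·1 + 0) = 51/10; p² − 26·q² = 2601 − 2600 = 1.
  The first convergent with p² − 26·q² = 1 gives the fundamental solution (x₁, y₁) = (51, 10).
Step 2: Apply the recurrence (x_{n+1}, y_{n+1}) = (x₁x_n + 26y₁y_n, x₁y_n + y₁x_n) repeatedly.
  From (x_1, y_1) = (51, 10): x_2 = 51·51 + 26·10·10 = 5201; y_2 = 51·10 + 10·51 = 1020.
Step 3: Verify x_2² - 26·y_2² = 27050401 - 27050400 = 1 (should be 1). ✓

(x_1, y_1) = (51, 10); (x_2, y_2) = (5201, 1020).


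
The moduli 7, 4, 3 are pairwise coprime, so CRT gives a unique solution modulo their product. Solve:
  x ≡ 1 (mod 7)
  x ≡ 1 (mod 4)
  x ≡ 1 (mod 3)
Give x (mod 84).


Moduli 7, 4, 3 are pairwise coprime; by CRT there is a unique solution modulo M = 7 · 4 · 3 = 84.
Solve pairwise, accumulating the modulus:
  Start with x ≡ 1 (mod 7).
  Combine with x ≡ 1 (mod 4): since gcd(7, 4) = 1, we get a unique residue mod 28.
    Write x = 1 + 7·t and substitute into x ≡ 1 (mod 4): 7·t ≡ 1 − 1 = 0 (mod 4).
    Reduce coefficients mod 4: 3·t ≡ 0 (mod 4).
    The inverse of 3 mod 4 is 3 (since 3·3 = 9 = 2·4 + 1), so t ≡ 3·0 = 0 ≡ 0 (mod 4).
    Then x = 1 + 7·0 = 1, valid modulo lcm(7, 4) = 28: x ≡ 1 (mod 28).
  Combine with x ≡ 1 (mod 3): since gcd(28, 3) = 1, we get a unique residue mod 84.
    Write x = 1 + 28·t and substitute into x ≡ 1 (mod 3): 28·t ≡ 1 − 1 = 0 (mod 3).
    Reduce coefficients mod 3: 1·t ≡ 0 (mod 3).
    So t ≡ 0 (mod 3).
    Then x = 1 + 28·0 = 1, valid modulo lcm(28, 3) = 84: x ≡ 1 (mod 84).
Verify: 1 mod 7 = 1 ✓, 1 mod 4 = 1 ✓, 1 mod 3 = 1 ✓.

x ≡ 1 (mod 84).


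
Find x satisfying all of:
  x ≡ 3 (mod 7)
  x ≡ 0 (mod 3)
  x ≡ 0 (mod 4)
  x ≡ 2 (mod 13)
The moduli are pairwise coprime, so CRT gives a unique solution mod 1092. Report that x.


Product of moduli M = 7 · 3 · 4 · 13 = 1092.
Merge one congruence at a time:
  Start: x ≡ 3 (mod 7).
  Combine with x ≡ 0 (mod 3); new modulus lcm = 21.
    Write x = 3 + 7·t and substitute into x ≡ 0 (mod 3): 7·t ≡ 0 − 3 = -3 (mod 3).
    Reduce coefficients mod 3: 1·t ≡ 0 (mod 3).
    So t ≡ 0 (mod 3).
    Then x = 3 + 7·0 = 3, valid modulo lcm(7, 3) = 21: x ≡ 3 (mod 21).
  Combine with x ≡ 0 (mod 4); new modulus lcm = 84.
    Write x = 3 + 21·t and substitute into x ≡ 0 (mod 4): 21·t ≡ 0 − 3 = -3 (mod 4).
    Reduce coefficients mod 4: 1·t ≡ 1 (mod 4).
    So t ≡ 1 (mod 4).
    Then x = 3 + 21·1 = 24, valid modulo lcm(21, 4) = 84: x ≡ 24 (mod 84).
  Combine with x ≡ 2 (mod 13); new modulus lcm = 1092.
    Write x = 24 + 84·t and substitute into x ≡ 2 (mod 13): 84·t ≡ 2 − 24 = -22 (mod 13).
    Reduce coefficients mod 13: 6·t ≡ 4 (mod 13).
    The inverse of 6 mod 13 is 11 (since 6·11 = 66 = 5·13 + 1), so t ≡ 11·4 = 44 ≡ 5 (mod 13).
    Then x = 24 + 84·5 = 444, valid modulo lcm(84, 13) = 1092: x ≡ 444 (mod 1092).
Verify against each original: 444 mod 7 = 3, 444 mod 3 = 0, 444 mod 4 = 0, 444 mod 13 = 2.

x ≡ 444 (mod 1092).


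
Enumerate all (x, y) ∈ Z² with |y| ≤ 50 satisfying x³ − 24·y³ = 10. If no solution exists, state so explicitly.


The equation is x³ - 24y³ = 10. For fixed y, x³ = 24·y³ + 10, so a solution requires the RHS to be a perfect cube.
Strategy: iterate y from -50 to 50, compute RHS = 24·y³ + 10, and check whether it is a (positive or negative) perfect cube.
Check small values of y:
  y = 0: RHS = 10 is not a perfect cube.
  y = 1: RHS = 34 is not a perfect cube.
  y = -1: RHS = -14 is not a perfect cube.
  y = 2: RHS = 202 is not a perfect cube.
  y = -2: RHS = -182 is not a perfect cube.
  y = 3: RHS = 658 is not a perfect cube.
  y = -3: RHS = -638 is not a perfect cube.
Continuing the search up to |y| = 50 finds no solutions either.
No (x, y) in the scanned range satisfies the equation.

No integer solutions with |y| ≤ 50.


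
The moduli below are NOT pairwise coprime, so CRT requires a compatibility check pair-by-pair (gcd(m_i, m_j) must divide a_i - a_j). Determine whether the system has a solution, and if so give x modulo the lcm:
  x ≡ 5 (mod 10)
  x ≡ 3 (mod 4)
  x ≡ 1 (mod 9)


Moduli 10, 4, 9 are not pairwise coprime, so CRT works modulo lcm(m_i) when all pairwise compatibility conditions hold.
Pairwise compatibility: gcd(m_i, m_j) must divide a_i - a_j for every pair.
Merge one congruence at a time:
  Start: x ≡ 5 (mod 10).
  Combine with x ≡ 3 (mod 4): gcd(10, 4) = 2; 3 - 5 = -2, which IS divisible by 2, so compatible.
    Write x = 5 + 10·t and substitute into x ≡ 3 (mod 4): 10·t ≡ 3 − 5 = -2 (mod 4).
    Divide the congruence (and modulus) by g = 2: 5·t ≡ -1 (mod 2).
    Reduce coefficients mod 2: 1·t ≡ 1 (mod 2).
    So t ≡ 1 (mod 2).
    Then x = 5 + 10·1 = 15, valid modulo lcm(10, 4) = 20: x ≡ 15 (mod 20).
  Combine with x ≡ 1 (mod 9): gcd(20, 9) = 1; 1 - 15 = -14, which IS divisible by 1, so compatible.
    Write x = 15 + 20·t and substitute into x ≡ 1 (mod 9): 20·t ≡ 1 − 15 = -14 (mod 9).
    Reduce coefficients mod 9: 2·t ≡ 4 (mod 9).
    The inverse of 2 mod 9 is 5 (since 2·5 = 10 = 1·9 + 1), so t ≡ 5·4 = 20 ≡ 2 (mod 9).
    Then x = 15 + 20·2 = 55, valid modulo lcm(20, 9) = 180: x ≡ 55 (mod 180).
Verify: 55 mod 10 = 5, 55 mod 4 = 3, 55 mod 9 = 1.

x ≡ 55 (mod 180).


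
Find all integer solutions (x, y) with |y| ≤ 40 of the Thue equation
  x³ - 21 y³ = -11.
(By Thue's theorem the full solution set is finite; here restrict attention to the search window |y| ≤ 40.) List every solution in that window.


The equation is x³ - 21y³ = -11. For fixed y, x³ = 21·y³ − 11, so a solution requires the RHS to be a perfect cube.
Strategy: iterate y from -40 to 40, compute RHS = 21·y³ − 11, and check whether it is a (positive or negative) perfect cube.
Check small values of y:
  y = 0: RHS = -11 is not a perfect cube.
  y = 1: RHS = 10 is not a perfect cube.
  y = -1: RHS = -32 is not a perfect cube.
  y = 2: RHS = 157 is not a perfect cube.
  y = -2: RHS = -179 is not a perfect cube.
  y = 3: RHS = 556 is not a perfect cube.
  y = -3: RHS = -578 is not a perfect cube.
Continuing the search up to |y| = 40 finds no solutions either.
No (x, y) in the scanned range satisfies the equation.

No integer solutions with |y| ≤ 40.


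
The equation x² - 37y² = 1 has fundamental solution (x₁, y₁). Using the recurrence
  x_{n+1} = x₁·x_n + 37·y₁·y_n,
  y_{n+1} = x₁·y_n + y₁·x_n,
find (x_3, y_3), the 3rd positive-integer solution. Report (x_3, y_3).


Step 1: Find the fundamental solution (x₁, y₁) of x² - 37y² = 1.
  Expand √37 as a continued fraction. a₀ = ⌊√37⌋ = 6; iterate m_{k+1} = d_k·a_k − m_k, d_{k+1} = (37 − m_{k+1}²)/d_k, a_{k+1} = ⌊(a₀ + m_{k+1})/d_{k+1}⌋ (starting m₀ = 0, d₀ = 1), with convergents p_k = a_k·p_{k-1} + p_{k-2}, q_k = a_k·q_{k-1} + q_{k-2} (p₋₁ = 1, q₋₁ = 0):
  k = 0: a₀ = 6; p₀/q₀ = 6/1; p₀² − 37·q₀² = 36 − 37 = -1.
  k = 1: m = 6, d = 1, a = ⌊(6 + 6)/1⌋ = 12; p/q = (12·6 + 1)/(12·1 + 0) = 73/12; p² − 37·q² = 5329 − 5328 = 1.
  The first convergent with p² − 37·q² = 1 gives the fundamental solution (x₁, y₁) = (73, 12).
Step 2: Apply the recurrence (x_{n+1}, y_{n+1}) = (x₁x_n + 37y₁y_n, x₁y_n + y₁x_n) repeatedly.
  From (x_1, y_1) = (73, 12): x_2 = 73·73 + 37·12·12 = 10657; y_2 = 73·12 + 12·73 = 1752.
  From (x_2, y_2) = (10657, 1752): x_3 = 73·10657 + 37·12·1752 = 1555849; y_3 = 73·1752 + 12·10657 = 255780.
Step 3: Verify x_3² - 37·y_3² = 2420666110801 - 2420666110800 = 1 (should be 1). ✓

(x_1, y_1) = (73, 12); (x_3, y_3) = (1555849, 255780).


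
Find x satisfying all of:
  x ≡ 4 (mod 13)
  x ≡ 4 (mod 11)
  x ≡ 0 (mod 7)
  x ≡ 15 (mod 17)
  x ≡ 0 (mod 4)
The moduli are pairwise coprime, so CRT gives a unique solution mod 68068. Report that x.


Product of moduli M = 13 · 11 · 7 · 17 · 4 = 68068.
Merge one congruence at a time:
  Start: x ≡ 4 (mod 13).
  Combine with x ≡ 4 (mod 11); new modulus lcm = 143.
    Write x = 4 + 13·t and substitute into x ≡ 4 (mod 11): 13·t ≡ 4 − 4 = 0 (mod 11).
    Reduce coefficients mod 11: 2·t ≡ 0 (mod 11).
    The inverse of 2 mod 11 is 6 (since 2·6 = 12 = 1·11 + 1), so t ≡ 6·0 = 0 ≡ 0 (mod 11).
    Then x = 4 + 13·0 = 4, valid modulo lcm(13, 11) = 143: x ≡ 4 (mod 143).
  Combine with x ≡ 0 (mod 7); new modulus lcm = 1001.
    Write x = 4 + 143·t and substitute into x ≡ 0 (mod 7): 143·t ≡ 0 − 4 = -4 (mod 7).
    Reduce coefficients mod 7: 3·t ≡ 3 (mod 7).
    The inverse of 3 mod 7 is 5 (since 3·5 = 15 = 2·7 + 1), so t ≡ 5·3 = 15 ≡ 1 (mod 7).
    Then x = 4 + 143·1 = 147, valid modulo lcm(143, 7) = 1001: x ≡ 147 (mod 1001).
  Combine with x ≡ 15 (mod 17); new modulus lcm = 17017.
    Write x = 147 + 1001·t and substitute into x ≡ 15 (mod 17): 1001·t ≡ 15 − 147 = -132 (mod 17).
    Reduce coefficients mod 17: 15·t ≡ 4 (mod 17).
    The inverse of 15 mod 17 is 8 (since 15·8 = 120 = 7·17 + 1), so t ≡ 8·4 = 32 ≡ 15 (mod 17).
    Then x = 147 + 1001·15 = 15162, valid modulo lcm(1001, 17) = 17017: x ≡ 15162 (mod 17017).
  Combine with x ≡ 0 (mod 4); new modulus lcm = 68068.
    Write x = 15162 + 17017·t and substitute into x ≡ 0 (mod 4): 17017·t ≡ 0 − 15162 = -15162 (mod 4).
    Reduce coefficients mod 4: 1·t ≡ 2 (mod 4).
    So t ≡ 2 (mod 4).
    Then x = 15162 + 17017·2 = 49196, valid modulo lcm(17017, 4) = 68068: x ≡ 49196 (mod 68068).
Verify against each original: 49196 mod 13 = 4, 49196 mod 11 = 4, 49196 mod 7 = 0, 49196 mod 17 = 15, 49196 mod 4 = 0.

x ≡ 49196 (mod 68068).


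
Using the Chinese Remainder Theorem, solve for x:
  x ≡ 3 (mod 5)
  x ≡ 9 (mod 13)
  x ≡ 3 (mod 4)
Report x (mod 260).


Moduli 5, 13, 4 are pairwise coprime; by CRT there is a unique solution modulo M = 5 · 13 · 4 = 260.
Solve pairwise, accumulating the modulus:
  Start with x ≡ 3 (mod 5).
  Combine with x ≡ 9 (mod 13): since gcd(5, 13) = 1, we get a unique residue mod 65.
    Write x = 3 + 5·t and substitute into x ≡ 9 (mod 13): 5·t ≡ 9 − 3 = 6 (mod 13).
    The inverse of 5 mod 13 is 8 (since 5·8 = 40 = 3·13 + 1), so t ≡ 8·6 = 48 ≡ 9 (mod 13).
    Then x = 3 + 5·9 = 48, valid modulo lcm(5, 13) = 65: x ≡ 48 (mod 65).
  Combine with x ≡ 3 (mod 4): since gcd(65, 4) = 1, we get a unique residue mod 260.
    Write x = 48 + 65·t and substitute into x ≡ 3 (mod 4): 65·t ≡ 3 − 48 = -45 (mod 4).
    Reduce coefficients mod 4: 1·t ≡ 3 (mod 4).
    So t ≡ 3 (mod 4).
    Then x = 48 + 65·3 = 243, valid modulo lcm(65, 4) = 260: x ≡ 243 (mod 260).
Verify: 243 mod 5 = 3 ✓, 243 mod 13 = 9 ✓, 243 mod 4 = 3 ✓.

x ≡ 243 (mod 260).


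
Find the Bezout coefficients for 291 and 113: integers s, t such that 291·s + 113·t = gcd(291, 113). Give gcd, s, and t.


Euclidean algorithm on (291, 113) — divide until remainder is 0:
  291 = 2 · 113 + 65
  113 = 1 · 65 + 48
  65 = 1 · 48 + 17
  48 = 2 · 17 + 14
  17 = 1 · 14 + 3
  14 = 4 · 3 + 2
  3 = 1 · 2 + 1
  2 = 2 · 1 + 0
gcd(291, 113) = 1.
Track Bezout coefficients alongside the remainders: start with r₀ = 291 = a·1 + b·0 (s = 1, t = 0) and r₁ = 113 = a·0 + b·1 (s = 0, t = 1); each new remainder r_{k+1} = r_{k-1} − q_k·r_k inherits s_{k+1} = s_{k-1} − q_k·s_k, t_{k+1} = t_{k-1} − q_k·t_k, so r_k = a·s_k + b·t_k at every step:
  q = 2: r = 65, s = 1 − 2·0 = 1, t = 0 − 2·1 = -2  (check: 291·1 + 113·(-2) = 65)
  q = 1: r = 48, s = 0 − 1·1 = -1, t = 1 − 1·(-2) = 3  (check: 291·(-1) + 113·3 = 48)
  q = 1: r = 17, s = 1 − 1·(-1) = 2, t = -2 − 1·3 = -5  (check: 291·2 + 113·(-5) = 17)
  q = 2: r = 14, s = -1 − 2·2 = -5, t = 3 − 2·(-5) = 13  (check: 291·(-5) + 113·13 = 14)
  q = 1: r = 3, s = 2 − 1·(-5) = 7, t = -5 − 1·13 = -18  (check: 291·7 + 113·(-18) = 3)
  q = 4: r = 2, s = -5 − 4·7 = -33, t = 13 − 4·(-18) = 85  (check: 291·(-33) + 113·85 = 2)
  q = 1: r = 1, s = 7 − 1·(-33) = 40, t = -18 − 1·85 = -103  (check: 291·40 + 113·(-103) = 1)
The row with r = 1 (the gcd) gives the Bezout coefficients s = 40, t = -103.
Result: 291 · (40) + 113 · (-103) = 1.

gcd(291, 113) = 1; s = 40, t = -103 (check: 291·40 + 113·(-103) = 1).


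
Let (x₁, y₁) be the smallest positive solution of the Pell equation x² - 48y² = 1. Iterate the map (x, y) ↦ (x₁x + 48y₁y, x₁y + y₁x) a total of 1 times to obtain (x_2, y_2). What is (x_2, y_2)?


Step 1: Find the fundamental solution (x₁, y₁) of x² - 48y² = 1.
  Expand √48 as a continued fraction. a₀ = ⌊√48⌋ = 6; iterate m_{k+1} = d_k·a_k − m_k, d_{k+1} = (48 − m_{k+1}²)/d_k, a_{k+1} = ⌊(a₀ + m_{k+1})/d_{k+1}⌋ (starting m₀ = 0, d₀ = 1), with convergents p_k = a_k·p_{k-1} + p_{k-2}, q_k = a_k·q_{k-1} + q_{k-2} (p₋₁ = 1, q₋₁ = 0):
  k = 0: a₀ = 6; p₀/q₀ = 6/1; p₀² − 48·q₀² = 36 − 48 = -12.
  k = 1: m = 6, d = 12, a = ⌊(6 + 6)/12⌋ = 1; p/q = (1·6 + 1)/(1·1 + 0) = 7/1; p² − 48·q² = 49 − 48 = 1.
  The first convergent with p² − 48·q² = 1 gives the fundamental solution (x₁, y₁) = (7, 1).
Step 2: Apply the recurrence (x_{n+1}, y_{n+1}) = (x₁x_n + 48y₁y_n, x₁y_n + y₁x_n) repeatedly.
  From (x_1, y_1) = (7, 1): x_2 = 7·7 + 48·1·1 = 97; y_2 = 7·1 + 1·7 = 14.
Step 3: Verify x_2² - 48·y_2² = 9409 - 9408 = 1 (should be 1). ✓

(x_1, y_1) = (7, 1); (x_2, y_2) = (97, 14).


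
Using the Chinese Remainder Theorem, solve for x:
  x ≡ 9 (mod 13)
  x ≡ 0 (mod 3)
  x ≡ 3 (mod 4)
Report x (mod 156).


Moduli 13, 3, 4 are pairwise coprime; by CRT there is a unique solution modulo M = 13 · 3 · 4 = 156.
Solve pairwise, accumulating the modulus:
  Start with x ≡ 9 (mod 13).
  Combine with x ≡ 0 (mod 3): since gcd(13, 3) = 1, we get a unique residue mod 39.
    Write x = 9 + 13·t and substitute into x ≡ 0 (mod 3): 13·t ≡ 0 − 9 = -9 (mod 3).
    Reduce coefficients mod 3: 1·t ≡ 0 (mod 3).
    So t ≡ 0 (mod 3).
    Then x = 9 + 13·0 = 9, valid modulo lcm(13, 3) = 39: x ≡ 9 (mod 39).
  Combine with x ≡ 3 (mod 4): since gcd(39, 4) = 1, we get a unique residue mod 156.
    Write x = 9 + 39·t and substitute into x ≡ 3 (mod 4): 39·t ≡ 3 − 9 = -6 (mod 4).
    Reduce coefficients mod 4: 3·t ≡ 2 (mod 4).
    The inverse of 3 mod 4 is 3 (since 3·3 = 9 = 2·4 + 1), so t ≡ 3·2 = 6 ≡ 2 (mod 4).
    Then x = 9 + 39·2 = 87, valid modulo lcm(39, 4) = 156: x ≡ 87 (mod 156).
Verify: 87 mod 13 = 9 ✓, 87 mod 3 = 0 ✓, 87 mod 4 = 3 ✓.

x ≡ 87 (mod 156).


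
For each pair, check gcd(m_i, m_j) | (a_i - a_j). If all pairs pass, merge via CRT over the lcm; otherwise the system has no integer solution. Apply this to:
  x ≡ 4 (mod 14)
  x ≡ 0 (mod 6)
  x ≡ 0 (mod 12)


Moduli 14, 6, 12 are not pairwise coprime, so CRT works modulo lcm(m_i) when all pairwise compatibility conditions hold.
Pairwise compatibility: gcd(m_i, m_j) must divide a_i - a_j for every pair.
Merge one congruence at a time:
  Start: x ≡ 4 (mod 14).
  Combine with x ≡ 0 (mod 6): gcd(14, 6) = 2; 0 - 4 = -4, which IS divisible by 2, so compatible.
    Write x = 4 + 14·t and substitute into x ≡ 0 (mod 6): 14·t ≡ 0 − 4 = -4 (mod 6).
    Divide the congruence (and modulus) by g = 2: 7·t ≡ -2 (mod 3).
    Reduce coefficients mod 3: 1·t ≡ 1 (mod 3).
    So t ≡ 1 (mod 3).
    Then x = 4 + 14·1 = 18, valid modulo lcm(14, 6) = 42: x ≡ 18 (mod 42).
  Combine with x ≡ 0 (mod 12): gcd(42, 12) = 6; 0 - 18 = -18, which IS divisible by 6, so compatible.
    Write x = 18 + 42·t and substitute into x ≡ 0 (mod 12): 42·t ≡ 0 − 18 = -18 (mod 12).
    Divide the congruence (and modulus) by g = 6: 7·t ≡ -3 (mod 2).
    Reduce coefficients mod 2: 1·t ≡ 1 (mod 2).
    So t ≡ 1 (mod 2).
    Then x = 18 + 42·1 = 60, valid modulo lcm(42, 12) = 84: x ≡ 60 (mod 84).
Verify: 60 mod 14 = 4, 60 mod 6 = 0, 60 mod 12 = 0.

x ≡ 60 (mod 84).


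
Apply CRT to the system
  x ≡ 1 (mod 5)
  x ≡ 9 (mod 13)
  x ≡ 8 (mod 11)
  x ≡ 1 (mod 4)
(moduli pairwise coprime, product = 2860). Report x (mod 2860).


Product of moduli M = 5 · 13 · 11 · 4 = 2860.
Merge one congruence at a time:
  Start: x ≡ 1 (mod 5).
  Combine with x ≡ 9 (mod 13); new modulus lcm = 65.
    Write x = 1 + 5·t and substitute into x ≡ 9 (mod 13): 5·t ≡ 9 − 1 = 8 (mod 13).
    The inverse of 5 mod 13 is 8 (since 5·8 = 40 = 3·13 + 1), so t ≡ 8·8 = 64 ≡ 12 (mod 13).
    Then x = 1 + 5·12 = 61, valid modulo lcm(5, 13) = 65: x ≡ 61 (mod 65).
  Combine with x ≡ 8 (mod 11); new modulus lcm = 715.
    Write x = 61 + 65·t and substitute into x ≡ 8 (mod 11): 65·t ≡ 8 − 61 = -53 (mod 11).
    Reduce coefficients mod 11: 10·t ≡ 2 (mod 11).
    The inverse of 10 mod 11 is 10 (since 10·10 = 100 = 9·11 + 1), so t ≡ 10·2 = 20 ≡ 9 (mod 11).
    Then x = 61 + 65·9 = 646, valid modulo lcm(65, 11) = 715: x ≡ 646 (mod 715).
  Combine with x ≡ 1 (mod 4); new modulus lcm = 2860.
    Write x = 646 + 715·t and substitute into x ≡ 1 (mod 4): 715·t ≡ 1 − 646 = -645 (mod 4).
    Reduce coefficients mod 4: 3·t ≡ 3 (mod 4).
    The inverse of 3 mod 4 is 3 (since 3·3 = 9 = 2·4 + 1), so t ≡ 3·3 = 9 ≡ 1 (mod 4).
    Then x = 646 + 715·1 = 1361, valid modulo lcm(715, 4) = 2860: x ≡ 1361 (mod 2860).
Verify against each original: 1361 mod 5 = 1, 1361 mod 13 = 9, 1361 mod 11 = 8, 1361 mod 4 = 1.

x ≡ 1361 (mod 2860).


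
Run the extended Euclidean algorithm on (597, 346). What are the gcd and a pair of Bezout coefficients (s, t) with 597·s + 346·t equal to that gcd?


Euclidean algorithm on (597, 346) — divide until remainder is 0:
  597 = 1 · 346 + 251
  346 = 1 · 251 + 95
  251 = 2 · 95 + 61
  95 = 1 · 61 + 34
  61 = 1 · 34 + 27
  34 = 1 · 27 + 7
  27 = 3 · 7 + 6
  7 = 1 · 6 + 1
  6 = 6 · 1 + 0
gcd(597, 346) = 1.
Track Bezout coefficients alongside the remainders: start with r₀ = 597 = a·1 + b·0 (s = 1, t = 0) and r₁ = 346 = a·0 + b·1 (s = 0, t = 1); each new remainder r_{k+1} = r_{k-1} − q_k·r_k inherits s_{k+1} = s_{k-1} − q_k·s_k, t_{k+1} = t_{k-1} − q_k·t_k, so r_k = a·s_k + b·t_k at every step:
  q = 1: r = 251, s = 1 − 1·0 = 1, t = 0 − 1·1 = -1  (check: 597·1 + 346·(-1) = 251)
  q = 1: r = 95, s = 0 − 1·1 = -1, t = 1 − 1·(-1) = 2  (check: 597·(-1) + 346·2 = 95)
  q = 2: r = 61, s = 1 − 2·(-1) = 3, t = -1 − 2·2 = -5  (check: 597·3 + 346·(-5) = 61)
  q = 1: r = 34, s = -1 − 1·3 = -4, t = 2 − 1·(-5) = 7  (check: 597·(-4) + 346·7 = 34)
  q = 1: r = 27, s = 3 − 1·(-4) = 7, t = -5 − 1·7 = -12  (check: 597·7 + 346·(-12) = 27)
  q = 1: r = 7, s = -4 − 1·7 = -11, t = 7 − 1·(-12) = 19  (check: 597·(-11) + 346·19 = 7)
  q = 3: r = 6, s = 7 − 3·(-11) = 40, t = -12 − 3·19 = -69  (check: 597·40 + 346·(-69) = 6)
  q = 1: r = 1, s = -11 − 1·40 = -51, t = 19 − 1·(-69) = 88  (check: 597·(-51) + 346·88 = 1)
The row with r = 1 (the gcd) gives the Bezout coefficients s = -51, t = 88.
Result: 597 · (-51) + 346 · (88) = 1.

gcd(597, 346) = 1; s = -51, t = 88 (check: 597·(-51) + 346·88 = 1).


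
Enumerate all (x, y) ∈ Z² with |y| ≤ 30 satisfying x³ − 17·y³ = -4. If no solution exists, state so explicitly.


The equation is x³ - 17y³ = -4. For fixed y, x³ = 17·y³ − 4, so a solution requires the RHS to be a perfect cube.
Strategy: iterate y from -30 to 30, compute RHS = 17·y³ − 4, and check whether it is a (positive or negative) perfect cube.
Check small values of y:
  y = 0: RHS = -4 is not a perfect cube.
  y = 1: RHS = 13 is not a perfect cube.
  y = -1: RHS = -21 is not a perfect cube.
  y = 2: RHS = 132 is not a perfect cube.
  y = -2: RHS = -140 is not a perfect cube.
  y = 3: RHS = 455 is not a perfect cube.
  y = -3: RHS = -463 is not a perfect cube.
Continuing the search up to |y| = 30 finds no solutions either.
No (x, y) in the scanned range satisfies the equation.

No integer solutions with |y| ≤ 30.


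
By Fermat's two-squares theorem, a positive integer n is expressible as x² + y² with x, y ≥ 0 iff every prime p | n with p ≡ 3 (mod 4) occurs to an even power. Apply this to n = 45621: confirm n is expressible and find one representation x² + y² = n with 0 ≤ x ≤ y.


Step 1: Factor n = 45621 = 3^2 · 37 · 137.
Step 2: Check the mod-4 condition on each prime factor: 3 ≡ 3 (mod 4), exponent 2 (must be even); 37 ≡ 1 (mod 4), exponent 1; 137 ≡ 1 (mod 4), exponent 1.
All primes ≡ 3 (mod 4) appear to even exponent (or don't appear), so by the two-squares theorem n IS expressible as a sum of two squares.
Step 3: Build a representation. Group n = k² · m with k = 3 and m = 37 · 137 = 5069 (a product of primes ≡ 1 (mod 4)); a representation of m scales to one of n via (k·x)² + (k·y)² = k²(x² + y²). Each prime p ≡ 1 (mod 4) is itself a sum of two squares; find a² by testing p − a² for a perfect square:
  37: 37 − 1² = 36 = 6² ⇒ 37 = 1² + 6².
  137: 137 − 1² = 136, 137 − 2² = 133, 137 − 3² = 128, 137 − 4² = 121 = 11² ⇒ 137 = 4² + 11².
  Combine using the Brahmagupta–Fibonacci identity (a² + b²)(c² + d²) = (ac − bd)² + (ad + bc)² = (ac + bd)² + (ad − bc)²:
  37 · 137 = 5069: from (1² + 6²)(4² + 11²), take (1·4 − 6·11, 1·11 + 6·4) = (4 − 66, 11 + 24) = (-62, 35); dropping signs (only squares matter) gives (62, 35); check 62² + 35² = 3844 + 1225 = 5069 ✓.
  Scale by k = 3: (3·62, 3·35) = (186, 105).
Step 4: Order so x ≤ y and verify: 105² + 186² = 11025 + 34596 = 45621 = n. ✓

n = 45621 = 105² + 186² (one valid representation with x ≤ y).


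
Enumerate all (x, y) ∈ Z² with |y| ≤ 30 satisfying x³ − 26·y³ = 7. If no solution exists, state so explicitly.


The equation is x³ - 26y³ = 7. For fixed y, x³ = 26·y³ + 7, so a solution requires the RHS to be a perfect cube.
Strategy: iterate y from -30 to 30, compute RHS = 26·y³ + 7, and check whether it is a (positive or negative) perfect cube.
Check small values of y:
  y = 0: RHS = 7 is not a perfect cube.
  y = 1: RHS = 33 is not a perfect cube.
  y = -1: RHS = -19 is not a perfect cube.
  y = 2: RHS = 215 is not a perfect cube.
  y = -2: RHS = -201 is not a perfect cube.
  y = 3: RHS = 709 is not a perfect cube.
  y = -3: RHS = -695 is not a perfect cube.
Continuing the search up to |y| = 30 finds no solutions either.
No (x, y) in the scanned range satisfies the equation.

No integer solutions with |y| ≤ 30.


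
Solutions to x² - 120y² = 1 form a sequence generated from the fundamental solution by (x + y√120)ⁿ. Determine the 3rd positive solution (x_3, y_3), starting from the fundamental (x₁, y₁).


Step 1: Find the fundamental solution (x₁, y₁) of x² - 120y² = 1.
  Expand √120 as a continued fraction. a₀ = ⌊√120⌋ = 10; iterate m_{k+1} = d_k·a_k − m_k, d_{k+1} = (120 − m_{k+1}²)/d_k, a_{k+1} = ⌊(a₀ + m_{k+1})/d_{k+1}⌋ (starting m₀ = 0, d₀ = 1), with convergents p_k = a_k·p_{k-1} + p_{k-2}, q_k = a_k·q_{k-1} + q_{k-2} (p₋₁ = 1, q₋₁ = 0):
  k = 0: a₀ = 10; p₀/q₀ = 10/1; p₀² − 120·q₀² = 100 − 120 = -20.
  k = 1: m = 10, d = 20, a = ⌊(10 + 10)/20⌋ = 1; p/q = (1·10 + 1)/(1·1 + 0) = 11/1; p² − 120·q² = 121 − 120 = 1.
  The first convergent with p² − 120·q² = 1 gives the fundamental solution (x₁, y₁) = (11, 1).
Step 2: Apply the recurrence (x_{n+1}, y_{n+1}) = (x₁x_n + 120y₁y_n, x₁y_n + y₁x_n) repeatedly.
  From (x_1, y_1) = (11, 1): x_2 = 11·11 + 120·1·1 = 241; y_2 = 11·1 + 1·11 = 22.
  From (x_2, y_2) = (241, 22): x_3 = 11·241 + 120·1·22 = 5291; y_3 = 11·22 + 1·241 = 483.
Step 3: Verify x_3² - 120·y_3² = 27994681 - 27994680 = 1 (should be 1). ✓

(x_1, y_1) = (11, 1); (x_3, y_3) = (5291, 483).


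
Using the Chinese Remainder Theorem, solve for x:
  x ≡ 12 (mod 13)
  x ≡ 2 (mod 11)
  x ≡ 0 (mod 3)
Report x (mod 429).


Moduli 13, 11, 3 are pairwise coprime; by CRT there is a unique solution modulo M = 13 · 11 · 3 = 429.
Solve pairwise, accumulating the modulus:
  Start with x ≡ 12 (mod 13).
  Combine with x ≡ 2 (mod 11): since gcd(13, 11) = 1, we get a unique residue mod 143.
    Write x = 12 + 13·t and substitute into x ≡ 2 (mod 11): 13·t ≡ 2 − 12 = -10 (mod 11).
    Reduce coefficients mod 11: 2·t ≡ 1 (mod 11).
    The inverse of 2 mod 11 is 6 (since 2·6 = 12 = 1·11 + 1), so t ≡ 6·1 = 6 ≡ 6 (mod 11).
    Then x = 12 + 13·6 = 90, valid modulo lcm(13, 11) = 143: x ≡ 90 (mod 143).
  Combine with x ≡ 0 (mod 3): since gcd(143, 3) = 1, we get a unique residue mod 429.
    Write x = 90 + 143·t and substitute into x ≡ 0 (mod 3): 143·t ≡ 0 − 90 = -90 (mod 3).
    Reduce coefficients mod 3: 2·t ≡ 0 (mod 3).
    The inverse of 2 mod 3 is 2 (since 2·2 = 4 = 1·3 + 1), so t ≡ 2·0 = 0 ≡ 0 (mod 3).
    Then x = 90 + 143·0 = 90, valid modulo lcm(143, 3) = 429: x ≡ 90 (mod 429).
Verify: 90 mod 13 = 12 ✓, 90 mod 11 = 2 ✓, 90 mod 3 = 0 ✓.

x ≡ 90 (mod 429).


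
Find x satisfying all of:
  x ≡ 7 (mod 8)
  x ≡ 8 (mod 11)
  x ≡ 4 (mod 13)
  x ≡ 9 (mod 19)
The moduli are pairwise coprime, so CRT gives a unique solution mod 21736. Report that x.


Product of moduli M = 8 · 11 · 13 · 19 = 21736.
Merge one congruence at a time:
  Start: x ≡ 7 (mod 8).
  Combine with x ≡ 8 (mod 11); new modulus lcm = 88.
    Write x = 7 + 8·t and substitute into x ≡ 8 (mod 11): 8·t ≡ 8 − 7 = 1 (mod 11).
    The inverse of 8 mod 11 is 7 (since 8·7 = 56 = 5·11 + 1), so t ≡ 7·1 = 7 ≡ 7 (mod 11).
    Then x = 7 + 8·7 = 63, valid modulo lcm(8, 11) = 88: x ≡ 63 (mod 88).
  Combine with x ≡ 4 (mod 13); new modulus lcm = 1144.
    Write x = 63 + 88·t and substitute into x ≡ 4 (mod 13): 88·t ≡ 4 − 63 = -59 (mod 13).
    Reduce coefficients mod 13: 10·t ≡ 6 (mod 13).
    The inverse of 10 mod 13 is 4 (since 10·4 = 40 = 3·13 + 1), so t ≡ 4·6 = 24 ≡ 11 (mod 13).
    Then x = 63 + 88·11 = 1031, valid modulo lcm(88, 13) = 1144: x ≡ 1031 (mod 1144).
  Combine with x ≡ 9 (mod 19); new modulus lcm = 21736.
    Write x = 1031 + 1144·t and substitute into x ≡ 9 (mod 19): 1144·t ≡ 9 − 1031 = -1022 (mod 19).
    Reduce coefficients mod 19: 4·t ≡ 4 (mod 19).
    The inverse of 4 mod 19 is 5 (since 4·5 = 20 = 1·19 + 1), so t ≡ 5·4 = 20 ≡ 1 (mod 19).
    Then x = 1031 + 1144·1 = 2175, valid modulo lcm(1144, 19) = 21736: x ≡ 2175 (mod 21736).
Verify against each original: 2175 mod 8 = 7, 2175 mod 11 = 8, 2175 mod 13 = 4, 2175 mod 19 = 9.

x ≡ 2175 (mod 21736).


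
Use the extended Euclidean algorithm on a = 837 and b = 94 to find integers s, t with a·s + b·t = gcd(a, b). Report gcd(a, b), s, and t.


Euclidean algorithm on (837, 94) — divide until remainder is 0:
  837 = 8 · 94 + 85
  94 = 1 · 85 + 9
  85 = 9 · 9 + 4
  9 = 2 · 4 + 1
  4 = 4 · 1 + 0
gcd(837, 94) = 1.
Track Bezout coefficients alongside the remainders: start with r₀ = 837 = a·1 + b·0 (s = 1, t = 0) and r₁ = 94 = a·0 + b·1 (s = 0, t = 1); each new remainder r_{k+1} = r_{k-1} − q_k·r_k inherits s_{k+1} = s_{k-1} − q_k·s_k, t_{k+1} = t_{k-1} − q_k·t_k, so r_k = a·s_k + b·t_k at every step:
  q = 8: r = 85, s = 1 − 8·0 = 1, t = 0 − 8·1 = -8  (check: 837·1 + 94·(-8) = 85)
  q = 1: r = 9, s = 0 − 1·1 = -1, t = 1 − 1·(-8) = 9  (check: 837·(-1) + 94·9 = 9)
  q = 9: r = 4, s = 1 − 9·(-1) = 10, t = -8 − 9·9 = -89  (check: 837·10 + 94·(-89) = 4)
  q = 2: r = 1, s = -1 − 2·10 = -21, t = 9 − 2·(-89) = 187  (check: 837·(-21) + 94·187 = 1)
The row with r = 1 (the gcd) gives the Bezout coefficients s = -21, t = 187.
Result: 837 · (-21) + 94 · (187) = 1.

gcd(837, 94) = 1; s = -21, t = 187 (check: 837·(-21) + 94·187 = 1).
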